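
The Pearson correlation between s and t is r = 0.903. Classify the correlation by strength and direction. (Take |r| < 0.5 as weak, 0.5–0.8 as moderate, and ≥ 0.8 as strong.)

strong positive

r = 0.903 > 0 so the relationship is positive.
|r| = 0.903, which falls in the strong range.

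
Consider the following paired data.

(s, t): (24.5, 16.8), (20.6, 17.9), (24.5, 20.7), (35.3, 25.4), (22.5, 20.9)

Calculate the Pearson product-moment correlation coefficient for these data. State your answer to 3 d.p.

n = 5, Σs = 127.4, Σt = 101.7, Σs² = 3377.2, Σt² = 2113.11, Σst = 2654.36
nΣst − ΣsΣt = 13271.8 − 12956.58 = 315.22
nΣs² − (Σs)² = 16886 − 16230.76 = 655.24; nΣt² − (Σt)² = 10565.55 − 10342.89 = 222.66
r = 315.22 / √(655.24 × 222.66) = 315.22 / 381.9630 ≈ 0.825

0.825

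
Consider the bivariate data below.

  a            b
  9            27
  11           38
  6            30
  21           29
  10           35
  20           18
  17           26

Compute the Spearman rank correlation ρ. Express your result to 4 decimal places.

Rank a: 2, 4, 1, 7, 3, 6, 5
Rank b: 3, 7, 5, 4, 6, 1, 2
d = rank(a) − rank(b): -1, -3, -4, 3, -3, 5, 3; Σd² = 78
ρ = 1 − 6Σd² / [n(n²−1)] = 1 − 6×78 / (7×48) = 1 − 468/336 ≈ -0.3929

-0.3929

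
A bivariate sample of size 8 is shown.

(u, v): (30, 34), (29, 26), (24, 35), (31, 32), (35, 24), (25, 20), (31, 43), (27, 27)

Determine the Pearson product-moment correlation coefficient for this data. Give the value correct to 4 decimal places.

0.1034

n = 8, Σu = 232, Σv = 241, Σu² = 6818, Σv² = 7635, Σuv = 7008
nΣuv − ΣuΣv = 56064 − 55912 = 152
nΣu² − (Σu)² = 54544 − 53824 = 720; nΣv² − (Σv)² = 61080 − 58081 = 2999
r = 152 / √(720 × 2999) = 152 / 1469.4489 ≈ 0.1034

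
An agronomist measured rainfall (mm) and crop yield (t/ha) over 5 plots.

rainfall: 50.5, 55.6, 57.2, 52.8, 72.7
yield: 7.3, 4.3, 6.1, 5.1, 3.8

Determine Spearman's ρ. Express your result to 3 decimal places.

Rank rainfall: 1, 3, 4, 2, 5
Rank yield: 5, 2, 4, 3, 1
d = rank(rainfall) − rank(yield): -4, 1, 0, -1, 4; Σd² = 34
ρ = 1 − 6Σd² / [n(n²−1)] = 1 − 6×34 / (5×24) = 1 − 204/120 ≈ -0.700

-0.700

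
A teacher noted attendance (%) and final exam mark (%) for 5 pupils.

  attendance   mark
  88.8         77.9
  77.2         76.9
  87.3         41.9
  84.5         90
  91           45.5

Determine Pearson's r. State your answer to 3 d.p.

n = 5, Σx = 428.8, Σy = 332.2, Σx² = 36887.82, Σy² = 23907.88, Σxy = 28257.57
nΣxy − ΣxΣy = 141287.85 − 142447.36 = -1159.51
nΣx² − (Σx)² = 184439.1 − 183869.44 = 569.66; nΣy² − (Σy)² = 119539.4 − 110356.84 = 9182.56
r = -1159.51 / √(569.66 × 9182.56) = -1159.51 / 2287.1242 ≈ -0.507

-0.507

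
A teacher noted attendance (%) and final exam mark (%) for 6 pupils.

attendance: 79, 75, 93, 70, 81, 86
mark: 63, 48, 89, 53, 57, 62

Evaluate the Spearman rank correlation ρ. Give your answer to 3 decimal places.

0.771

Rank attendance: 3, 2, 6, 1, 4, 5
Rank mark: 5, 1, 6, 2, 3, 4
d = rank(attendance) − rank(mark): -2, 1, 0, -1, 1, 1; Σd² = 8
ρ = 1 − 6Σd² / [n(n²−1)] = 1 − 6×8 / (6×35) = 1 − 48/210 ≈ 0.771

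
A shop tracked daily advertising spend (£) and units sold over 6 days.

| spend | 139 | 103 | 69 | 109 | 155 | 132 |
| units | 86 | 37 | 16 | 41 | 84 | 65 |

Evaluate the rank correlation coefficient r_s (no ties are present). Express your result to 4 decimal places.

0.9429

Rank spend: 5, 2, 1, 3, 6, 4
Rank units: 6, 2, 1, 3, 5, 4
d = rank(spend) − rank(units): -1, 0, 0, 0, 1, 0; Σd² = 2
ρ = 1 − 6Σd² / [n(n²−1)] = 1 − 6×2 / (6×35) = 1 − 12/210 ≈ 0.9429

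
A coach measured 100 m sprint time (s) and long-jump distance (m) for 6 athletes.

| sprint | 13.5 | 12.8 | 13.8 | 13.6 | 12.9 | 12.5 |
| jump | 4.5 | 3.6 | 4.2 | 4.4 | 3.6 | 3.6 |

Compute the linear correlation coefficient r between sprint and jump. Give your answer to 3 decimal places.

n = 6, Σx = 79.1, Σy = 23.9, Σx² = 1044.15, Σy² = 96.13, Σxy = 316.07
nΣxy − ΣxΣy = 1896.42 − 1890.49 = 5.93
nΣx² − (Σx)² = 6264.9 − 6256.81 = 8.09; nΣy² − (Σy)² = 576.78 − 571.21 = 5.57
r = 5.93 / √(8.09 × 5.57) = 5.93 / 6.7128 ≈ 0.883

0.883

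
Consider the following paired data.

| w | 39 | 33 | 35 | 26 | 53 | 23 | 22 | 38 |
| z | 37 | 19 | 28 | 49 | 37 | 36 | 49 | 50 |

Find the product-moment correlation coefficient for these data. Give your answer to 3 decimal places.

-0.208

n = 8, Σw = 269, Σz = 305, Σw² = 9777, Σz² = 12481, Σwz = 10091
nΣwz − ΣwΣz = 80728 − 82045 = -1317
nΣw² − (Σw)² = 78216 − 72361 = 5855; nΣz² − (Σz)² = 99848 − 93025 = 6823
r = -1317 / √(5855 × 6823) = -1317 / 6320.4956 ≈ -0.208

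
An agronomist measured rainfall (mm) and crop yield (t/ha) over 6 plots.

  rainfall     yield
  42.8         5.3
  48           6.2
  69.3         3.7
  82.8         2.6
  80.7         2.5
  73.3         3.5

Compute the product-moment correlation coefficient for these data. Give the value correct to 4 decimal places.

-0.9549

n = 6, Σx = 396.9, Σy = 23.8, Σx² = 27679.55, Σy² = 105.48, Σxy = 1454.43
nΣxy − ΣxΣy = 8726.58 − 9446.22 = -719.64
nΣx² − (Σx)² = 166077.3 − 157529.61 = 8547.69; nΣy² − (Σy)² = 632.88 − 566.44 = 66.44
r = -719.64 / √(8547.69 × 66.44) = -719.64 / 753.5971 ≈ -0.9549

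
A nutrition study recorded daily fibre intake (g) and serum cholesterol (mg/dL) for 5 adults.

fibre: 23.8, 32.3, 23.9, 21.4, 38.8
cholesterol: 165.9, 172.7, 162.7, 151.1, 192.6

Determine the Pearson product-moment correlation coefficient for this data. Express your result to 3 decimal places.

n = 5, Σx = 140.2, Σy = 845, Σx² = 4144.34, Σy² = 143745.36, Σxy = 24121.58
nΣxy − ΣxΣy = 120607.9 − 118469 = 2138.9
nΣx² − (Σx)² = 20721.7 − 19656.04 = 1065.66; nΣy² − (Σy)² = 718726.8 − 714025 = 4701.8
r = 2138.9 / √(1065.66 × 4701.8) = 2138.9 / 2238.4191 ≈ 0.956

0.956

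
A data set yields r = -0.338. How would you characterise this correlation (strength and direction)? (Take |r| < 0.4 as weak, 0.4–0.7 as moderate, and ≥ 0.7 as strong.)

weak negative

r = -0.338 < 0 so the relationship is negative.
|r| = 0.338, which falls in the weak range.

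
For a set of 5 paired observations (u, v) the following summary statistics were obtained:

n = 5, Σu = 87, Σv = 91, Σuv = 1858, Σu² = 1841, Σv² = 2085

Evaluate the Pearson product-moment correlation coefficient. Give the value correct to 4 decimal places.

0.7331

r = (nΣuv − ΣuΣv) / √[(nΣu² − (Σu)²)(nΣv² − (Σv)²)]
Numerator: 5×1858 − 87×91 = 1373
Denominator: √[(9205 − 7569)(10425 − 8281)] = √[1636 × 2144] = 1872.8545
r = 1373 / 1872.8545 ≈ 0.7331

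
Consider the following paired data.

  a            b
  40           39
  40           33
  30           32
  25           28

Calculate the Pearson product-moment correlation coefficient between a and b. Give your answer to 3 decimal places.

0.831

n = 4, Σa = 135, Σb = 132, Σa² = 4725, Σb² = 4418, Σab = 4540
nΣab − ΣaΣb = 18160 − 17820 = 340
nΣa² − (Σa)² = 18900 − 18225 = 675; nΣb² − (Σb)² = 17672 − 17424 = 248
r = 340 / √(675 × 248) = 340 / 409.1455 ≈ 0.831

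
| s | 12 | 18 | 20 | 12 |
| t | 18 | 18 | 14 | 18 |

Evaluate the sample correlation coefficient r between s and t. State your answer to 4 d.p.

-0.7276

n = 4, Σs = 62, Σt = 68, Σs² = 1012, Σt² = 1168, Σst = 1036
nΣst − ΣsΣt = 4144 − 4216 = -72
nΣs² − (Σs)² = 4048 − 3844 = 204; nΣt² − (Σt)² = 4672 − 4624 = 48
r = -72 / √(204 × 48) = -72 / 98.9545 ≈ -0.7276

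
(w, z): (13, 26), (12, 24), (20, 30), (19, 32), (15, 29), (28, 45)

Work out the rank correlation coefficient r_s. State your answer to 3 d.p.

Rank w: 2, 1, 5, 4, 3, 6
Rank z: 2, 1, 4, 5, 3, 6
d = rank(w) − rank(z): 0, 0, 1, -1, 0, 0; Σd² = 2
ρ = 1 − 6Σd² / [n(n²−1)] = 1 − 6×2 / (6×35) = 1 − 12/210 ≈ 0.943

0.943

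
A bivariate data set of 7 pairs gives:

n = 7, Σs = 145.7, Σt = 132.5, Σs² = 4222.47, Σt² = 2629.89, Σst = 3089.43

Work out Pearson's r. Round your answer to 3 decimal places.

0.871

r = (nΣst − ΣsΣt) / √[(nΣs² − (Σs)²)(nΣt² − (Σt)²)]
Numerator: 7×3089.43 − 145.7×132.5 = 2320.76
Denominator: √[(29557.29 − 21228.49)(18409.23 − 17556.25)] = √[8328.8 × 852.98] = 2665.3892
r = 2320.76 / 2665.3892 ≈ 0.871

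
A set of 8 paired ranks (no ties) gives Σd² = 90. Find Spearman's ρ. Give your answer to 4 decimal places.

ρ = 1 − 6Σd² / [n(n²−1)] = 1 − 6×90 / (8×63)
  = 1 − 540/504 = 1 − 1.07143 ≈ -0.0714

-0.0714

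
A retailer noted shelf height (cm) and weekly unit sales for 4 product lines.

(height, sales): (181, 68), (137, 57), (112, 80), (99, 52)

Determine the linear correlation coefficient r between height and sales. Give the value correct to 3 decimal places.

0.176

n = 4, Σx = 529, Σy = 257, Σx² = 73875, Σy² = 16977, Σxy = 34225
nΣxy − ΣxΣy = 136900 − 135953 = 947
nΣx² − (Σx)² = 295500 − 279841 = 15659; nΣy² − (Σy)² = 67908 − 66049 = 1859
r = 947 / √(15659 × 1859) = 947 / 5395.3759 ≈ 0.176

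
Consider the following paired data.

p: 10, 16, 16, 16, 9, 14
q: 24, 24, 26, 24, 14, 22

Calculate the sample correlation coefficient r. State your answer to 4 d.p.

0.7145

n = 6, Σp = 81, Σq = 134, Σp² = 1145, Σq² = 3084, Σpq = 1858
nΣpq − ΣpΣq = 11148 − 10854 = 294
nΣp² − (Σp)² = 6870 − 6561 = 309; nΣq² − (Σq)² = 18504 − 17956 = 548
r = 294 / √(309 × 548) = 294 / 411.4997 ≈ 0.7145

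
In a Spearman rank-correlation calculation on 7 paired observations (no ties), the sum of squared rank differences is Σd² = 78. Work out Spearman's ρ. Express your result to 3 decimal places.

-0.393

ρ = 1 − 6Σd² / [n(n²−1)] = 1 − 6×78 / (7×48)
  = 1 − 468/336 = 1 − 1.3929 ≈ -0.393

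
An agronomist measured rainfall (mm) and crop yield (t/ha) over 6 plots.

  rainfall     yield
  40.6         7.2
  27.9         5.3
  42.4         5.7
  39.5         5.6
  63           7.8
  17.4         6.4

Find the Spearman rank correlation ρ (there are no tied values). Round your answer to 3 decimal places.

Rank rainfall: 4, 2, 5, 3, 6, 1
Rank yield: 5, 1, 3, 2, 6, 4
d = rank(rainfall) − rank(yield): -1, 1, 2, 1, 0, -3; Σd² = 16
ρ = 1 − 6Σd² / [n(n²−1)] = 1 − 6×16 / (6×35) = 1 − 96/210 ≈ 0.543

0.543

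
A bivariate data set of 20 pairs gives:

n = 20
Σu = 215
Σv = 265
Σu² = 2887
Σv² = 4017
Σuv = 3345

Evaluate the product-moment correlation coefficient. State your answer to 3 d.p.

r = (nΣuv − ΣuΣv) / √[(nΣu² − (Σu)²)(nΣv² − (Σv)²)]
Numerator: 20×3345 − 215×265 = 9925
Denominator: √[(57740 − 46225)(80340 − 70225)] = √[11515 × 10115] = 10792.3225
r = 9925 / 10792.3225 ≈ 0.920

0.920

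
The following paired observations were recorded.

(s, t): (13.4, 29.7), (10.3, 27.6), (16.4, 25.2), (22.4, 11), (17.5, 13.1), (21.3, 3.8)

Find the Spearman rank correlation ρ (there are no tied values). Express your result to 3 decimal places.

-0.886

Rank s: 2, 1, 3, 6, 4, 5
Rank t: 6, 5, 4, 2, 3, 1
d = rank(s) − rank(t): -4, -4, -1, 4, 1, 4; Σd² = 66
ρ = 1 − 6Σd² / [n(n²−1)] = 1 − 6×66 / (6×35) = 1 − 396/210 ≈ -0.886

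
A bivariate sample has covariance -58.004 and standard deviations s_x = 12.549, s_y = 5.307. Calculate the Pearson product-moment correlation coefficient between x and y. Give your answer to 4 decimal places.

-0.8710

r = Cov(x,y) / (s_x · s_y) = -58.004 / (12.549 × 5.307)
  = -58.004 / 66.5975 ≈ -0.8710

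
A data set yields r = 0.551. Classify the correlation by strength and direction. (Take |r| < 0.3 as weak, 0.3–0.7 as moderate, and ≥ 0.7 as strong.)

moderate positive

r = 0.551 > 0 so the relationship is positive.
|r| = 0.551, which falls in the moderate range.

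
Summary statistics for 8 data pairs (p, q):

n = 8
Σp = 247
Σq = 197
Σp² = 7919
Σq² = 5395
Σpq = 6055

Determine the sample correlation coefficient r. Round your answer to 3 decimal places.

-0.069

r = (nΣpq − ΣpΣq) / √[(nΣp² − (Σp)²)(nΣq² − (Σq)²)]
Numerator: 8×6055 − 247×197 = -219
Denominator: √[(63352 − 61009)(43160 − 38809)] = √[2343 × 4351] = 3192.8660
r = -219 / 3192.8660 ≈ -0.069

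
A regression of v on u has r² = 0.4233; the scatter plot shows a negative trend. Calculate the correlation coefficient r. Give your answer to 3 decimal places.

-0.651

|r| = √0.4233 = 0.651
The association is negative, so r = −0.651.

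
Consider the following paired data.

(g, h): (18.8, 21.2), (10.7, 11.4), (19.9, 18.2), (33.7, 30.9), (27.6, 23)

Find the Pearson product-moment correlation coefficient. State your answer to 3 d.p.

n = 5, Σg = 110.7, Σh = 104.7, Σg² = 2761.39, Σh² = 2394.45, Σgh = 2558.85
nΣgh − ΣgΣh = 12794.25 − 11590.29 = 1203.96
nΣg² − (Σg)² = 13806.95 − 12254.49 = 1552.46; nΣh² − (Σh)² = 11972.25 − 10962.09 = 1010.16
r = 1203.96 / √(1552.46 × 1010.16) = 1203.96 / 1252.2911 ≈ 0.961

0.961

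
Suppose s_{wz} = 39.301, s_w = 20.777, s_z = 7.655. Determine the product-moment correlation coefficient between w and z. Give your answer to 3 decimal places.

r = Cov(w,z) / (s_w · s_z) = 39.301 / (20.777 × 7.655)
  = 39.301 / 159.0479 ≈ 0.247

0.247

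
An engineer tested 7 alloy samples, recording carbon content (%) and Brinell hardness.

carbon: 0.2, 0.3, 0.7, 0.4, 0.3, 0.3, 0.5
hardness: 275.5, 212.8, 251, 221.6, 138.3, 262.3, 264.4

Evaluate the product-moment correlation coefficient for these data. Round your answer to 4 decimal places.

n = 7, Σx = 2.7, Σy = 1625.9, Σx² = 1.21, Σy² = 391127.19, Σxy = 635.66
nΣxy − ΣxΣy = 4449.62 − 4389.93 = 59.69
nΣx² − (Σx)² = 8.47 − 7.29 = 1.18; nΣy² − (Σy)² = 2737890.33 − 2643550.81 = 94339.52
r = 59.69 / √(1.18 × 94339.52) = 59.69 / 333.6475 ≈ 0.1789

0.1789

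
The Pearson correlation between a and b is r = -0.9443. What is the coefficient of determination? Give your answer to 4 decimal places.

0.8917

r² = (-0.9443)² = 0.8917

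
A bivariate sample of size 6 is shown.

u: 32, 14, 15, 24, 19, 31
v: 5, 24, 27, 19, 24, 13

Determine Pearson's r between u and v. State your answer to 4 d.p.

-0.9359

n = 6, Σu = 135, Σv = 112, Σu² = 3343, Σv² = 2436, Σuv = 2216
nΣuv − ΣuΣv = 13296 − 15120 = -1824
nΣu² − (Σu)² = 20058 − 18225 = 1833; nΣv² − (Σv)² = 14616 − 12544 = 2072
r = -1824 / √(1833 × 2072) = -1824 / 1948.8397 ≈ -0.9359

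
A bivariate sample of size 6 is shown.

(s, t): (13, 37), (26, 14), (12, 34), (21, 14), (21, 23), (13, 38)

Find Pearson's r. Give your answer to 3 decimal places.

n = 6, Σs = 106, Σt = 160, Σs² = 2040, Σt² = 4890, Σst = 2524
nΣst − ΣsΣt = 15144 − 16960 = -1816
nΣs² − (Σs)² = 12240 − 11236 = 1004; nΣt² − (Σt)² = 29340 − 25600 = 3740
r = -1816 / √(1004 × 3740) = -1816 / 1937.7719 ≈ -0.937

-0.937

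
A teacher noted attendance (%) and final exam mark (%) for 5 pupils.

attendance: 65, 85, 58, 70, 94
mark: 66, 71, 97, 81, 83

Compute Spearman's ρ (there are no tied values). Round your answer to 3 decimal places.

-0.100

Rank attendance: 2, 4, 1, 3, 5
Rank mark: 1, 2, 5, 3, 4
d = rank(attendance) − rank(mark): 1, 2, -4, 0, 1; Σd² = 22
ρ = 1 − 6Σd² / [n(n²−1)] = 1 − 6×22 / (5×24) = 1 − 132/120 ≈ -0.100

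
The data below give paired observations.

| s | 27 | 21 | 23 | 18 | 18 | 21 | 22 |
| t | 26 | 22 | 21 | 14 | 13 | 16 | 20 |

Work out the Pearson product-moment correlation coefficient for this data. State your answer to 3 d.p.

0.918

n = 7, Σs = 150, Σt = 132, Σs² = 3272, Σt² = 2622, Σst = 2909
nΣst − ΣsΣt = 20363 − 19800 = 563
nΣs² − (Σs)² = 22904 − 22500 = 404; nΣt² − (Σt)² = 18354 − 17424 = 930
r = 563 / √(404 × 930) = 563 / 612.9600 ≈ 0.918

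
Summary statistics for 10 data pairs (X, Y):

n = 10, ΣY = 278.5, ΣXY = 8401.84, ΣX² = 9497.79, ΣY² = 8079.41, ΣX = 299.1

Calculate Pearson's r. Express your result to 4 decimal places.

r = (nΣXY − ΣXΣY) / √[(nΣX² − (ΣX)²)(nΣY² − (ΣY)²)]
Numerator: 10×8401.84 − 299.1×278.5 = 719.05
Denominator: √[(94977.9 − 89460.81)(80794.1 − 77562.25)] = √[5517.09 × 3231.85] = 4222.6067
r = 719.05 / 4222.6067 ≈ 0.1703

0.1703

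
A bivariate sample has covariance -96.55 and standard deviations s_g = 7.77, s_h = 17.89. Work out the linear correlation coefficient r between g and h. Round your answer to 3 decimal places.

r = Cov(g,h) / (s_g · s_h) = -96.55 / (7.77 × 17.89)
  = -96.55 / 139.0053 ≈ -0.695

-0.695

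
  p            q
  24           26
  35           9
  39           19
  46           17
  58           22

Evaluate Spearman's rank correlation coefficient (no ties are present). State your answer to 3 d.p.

Rank p: 1, 2, 3, 4, 5
Rank q: 5, 1, 3, 2, 4
d = rank(p) − rank(q): -4, 1, 0, 2, 1; Σd² = 22
ρ = 1 − 6Σd² / [n(n²−1)] = 1 − 6×22 / (5×24) = 1 − 132/120 ≈ -0.100

-0.100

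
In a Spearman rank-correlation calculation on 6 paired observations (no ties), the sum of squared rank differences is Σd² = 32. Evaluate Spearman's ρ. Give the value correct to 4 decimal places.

0.0857

ρ = 1 − 6Σd² / [n(n²−1)] = 1 − 6×32 / (6×35)
  = 1 − 192/210 = 1 − 0.91429 ≈ 0.0857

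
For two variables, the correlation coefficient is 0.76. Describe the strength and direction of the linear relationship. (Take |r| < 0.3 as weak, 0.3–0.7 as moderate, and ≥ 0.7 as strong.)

strong positive

r = 0.76 > 0 so the relationship is positive.
|r| = 0.76, which falls in the strong range.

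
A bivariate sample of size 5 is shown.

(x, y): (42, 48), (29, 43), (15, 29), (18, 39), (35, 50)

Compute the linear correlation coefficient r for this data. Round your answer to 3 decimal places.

n = 5, Σx = 139, Σy = 209, Σx² = 4379, Σy² = 9015, Σxy = 6150
nΣxy − ΣxΣy = 30750 − 29051 = 1699
nΣx² − (Σx)² = 21895 − 19321 = 2574; nΣy² − (Σy)² = 45075 − 43681 = 1394
r = 1699 / √(2574 × 1394) = 1699 / 1894.2429 ≈ 0.897

0.897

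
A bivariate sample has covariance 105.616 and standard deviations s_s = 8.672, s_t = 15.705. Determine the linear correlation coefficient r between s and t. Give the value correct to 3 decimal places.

0.775

r = Cov(s,t) / (s_s · s_t) = 105.616 / (8.672 × 15.705)
  = 105.616 / 136.1938 ≈ 0.775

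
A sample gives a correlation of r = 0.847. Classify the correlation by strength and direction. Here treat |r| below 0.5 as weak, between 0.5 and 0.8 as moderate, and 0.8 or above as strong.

r = 0.847 > 0 so the relationship is positive.
|r| = 0.847, which falls in the strong range.

strong positive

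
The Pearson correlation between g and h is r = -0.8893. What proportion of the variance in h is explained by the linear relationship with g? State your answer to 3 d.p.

r² = (-0.8893)² = 0.791

0.791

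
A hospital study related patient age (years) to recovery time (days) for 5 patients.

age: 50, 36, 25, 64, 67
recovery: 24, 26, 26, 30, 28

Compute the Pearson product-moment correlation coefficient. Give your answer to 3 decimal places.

0.588

n = 5, Σx = 242, Σy = 134, Σx² = 13006, Σy² = 3612, Σxy = 6582
nΣxy − ΣxΣy = 32910 − 32428 = 482
nΣx² − (Σx)² = 65030 − 58564 = 6466; nΣy² − (Σy)² = 18060 − 17956 = 104
r = 482 / √(6466 × 104) = 482 / 820.0390 ≈ 0.588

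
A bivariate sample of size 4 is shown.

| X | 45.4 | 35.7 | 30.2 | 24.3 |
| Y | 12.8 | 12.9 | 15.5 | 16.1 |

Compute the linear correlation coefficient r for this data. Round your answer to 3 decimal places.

n = 4, ΣX = 135.6, ΣY = 57.3, ΣX² = 4838.18, ΣY² = 829.71, ΣXY = 1900.98
nΣXY − ΣXΣY = 7603.92 − 7769.88 = -165.96
nΣX² − (ΣX)² = 19352.72 − 18387.36 = 965.36; nΣY² − (ΣY)² = 3318.84 − 3283.29 = 35.55
r = -165.96 / √(965.36 × 35.55) = -165.96 / 185.2527 ≈ -0.896

-0.896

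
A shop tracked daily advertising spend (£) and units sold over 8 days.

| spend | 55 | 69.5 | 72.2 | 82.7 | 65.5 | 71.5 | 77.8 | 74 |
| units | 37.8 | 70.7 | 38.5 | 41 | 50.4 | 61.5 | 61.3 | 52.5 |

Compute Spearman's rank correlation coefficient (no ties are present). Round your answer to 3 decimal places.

0.119

Rank spend: 1, 3, 5, 8, 2, 4, 7, 6
Rank units: 1, 8, 2, 3, 4, 7, 6, 5
d = rank(spend) − rank(units): 0, -5, 3, 5, -2, -3, 1, 1; Σd² = 74
ρ = 1 − 6Σd² / [n(n²−1)] = 1 − 6×74 / (8×63) = 1 − 444/504 ≈ 0.119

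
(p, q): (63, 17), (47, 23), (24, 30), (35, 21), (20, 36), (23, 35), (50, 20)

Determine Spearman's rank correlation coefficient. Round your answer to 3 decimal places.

Rank p: 7, 5, 3, 4, 1, 2, 6
Rank q: 1, 4, 5, 3, 7, 6, 2
d = rank(p) − rank(q): 6, 1, -2, 1, -6, -4, 4; Σd² = 110
ρ = 1 − 6Σd² / [n(n²−1)] = 1 − 6×110 / (7×48) = 1 − 660/336 ≈ -0.964

-0.964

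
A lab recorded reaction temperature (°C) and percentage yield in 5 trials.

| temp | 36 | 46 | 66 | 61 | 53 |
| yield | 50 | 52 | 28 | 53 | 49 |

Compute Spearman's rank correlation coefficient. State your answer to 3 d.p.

-0.300

Rank temp: 1, 2, 5, 4, 3
Rank yield: 3, 4, 1, 5, 2
d = rank(temp) − rank(yield): -2, -2, 4, -1, 1; Σd² = 26
ρ = 1 − 6Σd² / [n(n²−1)] = 1 − 6×26 / (5×24) = 1 − 156/120 ≈ -0.300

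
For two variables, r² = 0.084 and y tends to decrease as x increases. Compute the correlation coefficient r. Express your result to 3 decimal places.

-0.290

|r| = √0.084 = 0.290
The association is negative, so r = −0.290.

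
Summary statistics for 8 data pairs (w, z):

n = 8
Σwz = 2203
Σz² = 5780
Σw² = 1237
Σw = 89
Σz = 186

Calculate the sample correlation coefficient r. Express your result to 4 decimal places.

0.2231

r = (nΣwz − ΣwΣz) / √[(nΣw² − (Σw)²)(nΣz² − (Σz)²)]
Numerator: 8×2203 − 89×186 = 1070
Denominator: √[(9896 − 7921)(46240 − 34596)] = √[1975 × 11644] = 4795.5083
r = 1070 / 4795.5083 ≈ 0.2231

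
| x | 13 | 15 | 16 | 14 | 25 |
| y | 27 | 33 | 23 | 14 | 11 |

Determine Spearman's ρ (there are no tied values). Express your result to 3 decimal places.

-0.500

Rank x: 1, 3, 4, 2, 5
Rank y: 4, 5, 3, 2, 1
d = rank(x) − rank(y): -3, -2, 1, 0, 4; Σd² = 30
ρ = 1 − 6Σd² / [n(n²−1)] = 1 − 6×30 / (5×24) = 1 − 180/120 ≈ -0.500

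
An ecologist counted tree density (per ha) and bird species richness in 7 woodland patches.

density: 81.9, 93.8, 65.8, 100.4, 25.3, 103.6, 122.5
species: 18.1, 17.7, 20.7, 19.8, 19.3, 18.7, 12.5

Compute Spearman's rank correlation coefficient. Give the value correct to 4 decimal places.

Rank density: 3, 4, 2, 5, 1, 6, 7
Rank species: 3, 2, 7, 6, 5, 4, 1
d = rank(density) − rank(species): 0, 2, -5, -1, -4, 2, 6; Σd² = 86
ρ = 1 − 6Σd² / [n(n²−1)] = 1 − 6×86 / (7×48) = 1 − 516/336 ≈ -0.5357

-0.5357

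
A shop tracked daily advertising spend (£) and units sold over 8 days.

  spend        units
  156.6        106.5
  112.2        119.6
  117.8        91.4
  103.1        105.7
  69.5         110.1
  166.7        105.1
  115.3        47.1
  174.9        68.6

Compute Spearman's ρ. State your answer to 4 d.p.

-0.5238

Rank spend: 6, 3, 5, 2, 1, 7, 4, 8
Rank units: 6, 8, 3, 5, 7, 4, 1, 2
d = rank(spend) − rank(units): 0, -5, 2, -3, -6, 3, 3, 6; Σd² = 128
ρ = 1 − 6Σd² / [n(n²−1)] = 1 − 6×128 / (8×63) = 1 − 768/504 ≈ -0.5238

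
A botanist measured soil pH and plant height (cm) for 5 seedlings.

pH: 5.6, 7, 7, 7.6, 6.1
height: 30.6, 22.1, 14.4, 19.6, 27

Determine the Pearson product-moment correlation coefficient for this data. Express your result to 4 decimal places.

-0.8282

n = 5, Σx = 33.3, Σy = 113.7, Σx² = 224.33, Σy² = 2745.29, Σxy = 740.52
nΣxy − ΣxΣy = 3702.6 − 3786.21 = -83.61
nΣx² − (Σx)² = 1121.65 − 1108.89 = 12.76; nΣy² − (Σy)² = 13726.45 − 12927.69 = 798.76
r = -83.61 / √(12.76 × 798.76) = -83.61 / 100.9563 ≈ -0.8282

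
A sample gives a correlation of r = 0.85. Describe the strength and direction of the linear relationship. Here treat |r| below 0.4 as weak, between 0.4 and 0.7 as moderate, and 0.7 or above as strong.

strong positive

r = 0.85 > 0 so the relationship is positive.
|r| = 0.85, which falls in the strong range.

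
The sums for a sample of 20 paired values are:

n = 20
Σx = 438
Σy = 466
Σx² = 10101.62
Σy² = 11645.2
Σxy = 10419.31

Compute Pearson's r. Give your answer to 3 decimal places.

r = (nΣxy − ΣxΣy) / √[(nΣx² − (Σx)²)(nΣy² − (Σy)²)]
Numerator: 20×10419.31 − 438×466 = 4278.2
Denominator: √[(202032.4 − 191844)(232904 − 217156)] = √[10188.4 × 15748] = 12666.7645
r = 4278.2 / 12666.7645 ≈ 0.338

0.338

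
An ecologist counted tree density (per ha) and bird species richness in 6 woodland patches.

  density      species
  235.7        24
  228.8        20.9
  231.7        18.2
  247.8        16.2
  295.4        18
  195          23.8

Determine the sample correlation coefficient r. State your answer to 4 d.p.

-0.6070

n = 6, Σx = 1434.4, Σy = 121.1, Σx² = 348279.82, Σy² = 2496.93, Σxy = 28628.22
nΣxy − ΣxΣy = 171769.32 − 173705.84 = -1936.52
nΣx² − (Σx)² = 2089678.92 − 2057503.36 = 32175.56; nΣy² − (Σy)² = 14981.58 − 14665.21 = 316.37
r = -1936.52 / √(32175.56 × 316.37) = -1936.52 / 3190.5144 ≈ -0.6070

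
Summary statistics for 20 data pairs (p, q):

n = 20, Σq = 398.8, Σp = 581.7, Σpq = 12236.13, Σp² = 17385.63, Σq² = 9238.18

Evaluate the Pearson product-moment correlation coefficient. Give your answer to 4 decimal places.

0.8221

r = (nΣpq − ΣpΣq) / √[(nΣp² − (Σp)²)(nΣq² − (Σq)²)]
Numerator: 20×12236.13 − 581.7×398.8 = 12740.64
Denominator: √[(347712.6 − 338374.89)(184763.6 − 159041.44)] = √[9337.71 × 25722.16] = 15497.9376
r = 12740.64 / 15497.9376 ≈ 0.8221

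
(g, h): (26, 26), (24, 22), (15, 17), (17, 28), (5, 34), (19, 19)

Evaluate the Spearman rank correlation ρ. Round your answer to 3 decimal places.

-0.200

Rank g: 6, 5, 2, 3, 1, 4
Rank h: 4, 3, 1, 5, 6, 2
d = rank(g) − rank(h): 2, 2, 1, -2, -5, 2; Σd² = 42
ρ = 1 − 6Σd² / [n(n²−1)] = 1 − 6×42 / (6×35) = 1 − 252/210 ≈ -0.200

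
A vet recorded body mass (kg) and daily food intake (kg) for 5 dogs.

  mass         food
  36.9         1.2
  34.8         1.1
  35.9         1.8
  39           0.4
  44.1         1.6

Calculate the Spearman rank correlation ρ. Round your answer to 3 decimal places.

0.000

Rank mass: 3, 1, 2, 4, 5
Rank food: 3, 2, 5, 1, 4
d = rank(mass) − rank(food): 0, -1, -3, 3, 1; Σd² = 20
ρ = 1 − 6Σd² / [n(n²−1)] = 1 − 6×20 / (5×24) = 1 − 120/120 ≈ 0.000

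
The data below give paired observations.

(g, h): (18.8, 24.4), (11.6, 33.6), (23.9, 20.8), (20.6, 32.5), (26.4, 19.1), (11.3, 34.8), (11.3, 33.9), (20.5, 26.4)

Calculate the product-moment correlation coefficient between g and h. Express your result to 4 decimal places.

-0.8844

n = 8, Σg = 144.4, Σh = 225.5, Σg² = 2856.16, Σh² = 6635.23, Σgh = 3836.85
nΣgh − ΣgΣh = 30694.8 − 32562.2 = -1867.4
nΣg² − (Σg)² = 22849.28 − 20851.36 = 1997.92; nΣh² − (Σh)² = 53081.84 − 50850.25 = 2231.59
r = -1867.4 / √(1997.92 × 2231.59) = -1867.4 / 2111.5251 ≈ -0.8844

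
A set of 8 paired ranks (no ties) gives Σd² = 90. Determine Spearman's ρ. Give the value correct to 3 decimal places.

ρ = 1 − 6Σd² / [n(n²−1)] = 1 − 6×90 / (8×63)
  = 1 − 540/504 = 1 − 1.0714 ≈ -0.071

-0.071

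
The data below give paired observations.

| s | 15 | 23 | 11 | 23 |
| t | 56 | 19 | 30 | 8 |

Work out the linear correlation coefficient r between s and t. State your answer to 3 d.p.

-0.656

n = 4, Σs = 72, Σt = 113, Σs² = 1404, Σt² = 4461, Σst = 1791
nΣst − ΣsΣt = 7164 − 8136 = -972
nΣs² − (Σs)² = 5616 − 5184 = 432; nΣt² − (Σt)² = 17844 − 12769 = 5075
r = -972 / √(432 × 5075) = -972 / 1480.6755 ≈ -0.656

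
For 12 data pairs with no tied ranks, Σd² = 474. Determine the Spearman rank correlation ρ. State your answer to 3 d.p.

-0.657

ρ = 1 − 6Σd² / [n(n²−1)] = 1 − 6×474 / (12×143)
  = 1 − 2844/1716 = 1 − 1.6573 ≈ -0.657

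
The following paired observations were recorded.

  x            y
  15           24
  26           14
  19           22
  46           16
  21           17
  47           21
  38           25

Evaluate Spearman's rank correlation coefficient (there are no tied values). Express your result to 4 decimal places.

Rank x: 1, 4, 2, 6, 3, 7, 5
Rank y: 6, 1, 5, 2, 3, 4, 7
d = rank(x) − rank(y): -5, 3, -3, 4, 0, 3, -2; Σd² = 72
ρ = 1 − 6Σd² / [n(n²−1)] = 1 − 6×72 / (7×48) = 1 − 432/336 ≈ -0.2857

-0.2857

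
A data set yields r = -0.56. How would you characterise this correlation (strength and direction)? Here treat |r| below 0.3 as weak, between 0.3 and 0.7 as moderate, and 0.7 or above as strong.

r = -0.56 < 0 so the relationship is negative.
|r| = 0.56, which falls in the moderate range.

moderate negative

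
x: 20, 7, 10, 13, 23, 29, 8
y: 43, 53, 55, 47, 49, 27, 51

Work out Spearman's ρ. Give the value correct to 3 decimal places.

Rank x: 5, 1, 3, 4, 6, 7, 2
Rank y: 2, 6, 7, 3, 4, 1, 5
d = rank(x) − rank(y): 3, -5, -4, 1, 2, 6, -3; Σd² = 100
ρ = 1 − 6Σd² / [n(n²−1)] = 1 − 6×100 / (7×48) = 1 − 600/336 ≈ -0.786

-0.786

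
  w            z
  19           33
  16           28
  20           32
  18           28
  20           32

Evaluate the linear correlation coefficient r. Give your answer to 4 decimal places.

n = 5, Σw = 93, Σz = 153, Σw² = 1741, Σz² = 4705, Σwz = 2859
nΣwz − ΣwΣz = 14295 − 14229 = 66
nΣw² − (Σw)² = 8705 − 8649 = 56; nΣz² − (Σz)² = 23525 − 23409 = 116
r = 66 / √(56 × 116) = 66 / 80.5978 ≈ 0.8189

0.8189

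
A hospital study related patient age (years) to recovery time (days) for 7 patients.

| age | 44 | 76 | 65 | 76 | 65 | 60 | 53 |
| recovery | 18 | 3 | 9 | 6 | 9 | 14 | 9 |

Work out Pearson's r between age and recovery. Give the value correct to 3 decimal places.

-0.870

n = 7, Σx = 439, Σy = 68, Σx² = 28347, Σy² = 808, Σxy = 3963
nΣxy − ΣxΣy = 27741 − 29852 = -2111
nΣx² − (Σx)² = 198429 − 192721 = 5708; nΣy² − (Σy)² = 5656 − 4624 = 1032
r = -2111 / √(5708 × 1032) = -2111 / 2427.0674 ≈ -0.870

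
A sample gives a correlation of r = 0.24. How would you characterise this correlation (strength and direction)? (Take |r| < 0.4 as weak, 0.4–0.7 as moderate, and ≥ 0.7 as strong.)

r = 0.24 > 0 so the relationship is positive.
|r| = 0.24, which falls in the weak range.

weak positive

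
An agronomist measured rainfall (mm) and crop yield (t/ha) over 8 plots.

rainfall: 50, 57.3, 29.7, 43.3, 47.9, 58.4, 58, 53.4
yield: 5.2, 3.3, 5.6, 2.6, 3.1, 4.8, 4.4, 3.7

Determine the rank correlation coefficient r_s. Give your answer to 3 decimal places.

0.071

Rank rainfall: 4, 6, 1, 2, 3, 8, 7, 5
Rank yield: 7, 3, 8, 1, 2, 6, 5, 4
d = rank(rainfall) − rank(yield): -3, 3, -7, 1, 1, 2, 2, 1; Σd² = 78
ρ = 1 − 6Σd² / [n(n²−1)] = 1 − 6×78 / (8×63) = 1 − 468/504 ≈ 0.071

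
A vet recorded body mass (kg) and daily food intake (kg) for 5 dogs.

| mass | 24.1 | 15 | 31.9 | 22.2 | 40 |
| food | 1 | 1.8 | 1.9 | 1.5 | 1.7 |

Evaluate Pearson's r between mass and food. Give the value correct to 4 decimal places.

0.1868

n = 5, Σx = 133.2, Σy = 7.9, Σx² = 3916.26, Σy² = 12.99, Σxy = 213.01
nΣxy − ΣxΣy = 1065.05 − 1052.28 = 12.77
nΣx² − (Σx)² = 19581.3 − 17742.24 = 1839.06; nΣy² − (Σy)² = 64.95 − 62.41 = 2.54
r = 12.77 / √(1839.06 × 2.54) = 12.77 / 68.3463 ≈ 0.1868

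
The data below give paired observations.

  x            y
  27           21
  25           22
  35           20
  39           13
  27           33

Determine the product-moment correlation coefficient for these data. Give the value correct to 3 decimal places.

-0.690

n = 5, Σx = 153, Σy = 109, Σx² = 4829, Σy² = 2583, Σxy = 3215
nΣxy − ΣxΣy = 16075 − 16677 = -602
nΣx² − (Σx)² = 24145 − 23409 = 736; nΣy² − (Σy)² = 12915 − 11881 = 1034
r = -602 / √(736 × 1034) = -602 / 872.3669 ≈ -0.690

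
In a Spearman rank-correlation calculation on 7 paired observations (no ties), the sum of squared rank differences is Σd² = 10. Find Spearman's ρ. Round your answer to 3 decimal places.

0.821

ρ = 1 − 6Σd² / [n(n²−1)] = 1 − 6×10 / (7×48)
  = 1 − 60/336 = 1 − 0.1786 ≈ 0.821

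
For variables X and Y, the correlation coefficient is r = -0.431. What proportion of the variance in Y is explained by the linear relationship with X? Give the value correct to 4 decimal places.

0.1858

r² = (-0.431)² = 0.1858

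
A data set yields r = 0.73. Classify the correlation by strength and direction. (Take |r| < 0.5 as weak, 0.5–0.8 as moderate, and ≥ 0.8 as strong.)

moderate positive

r = 0.73 > 0 so the relationship is positive.
|r| = 0.73, which falls in the moderate range.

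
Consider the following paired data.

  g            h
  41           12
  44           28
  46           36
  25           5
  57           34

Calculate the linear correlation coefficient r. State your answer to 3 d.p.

0.855

n = 5, Σg = 213, Σh = 115, Σg² = 9607, Σh² = 3405, Σgh = 5443
nΣgh − ΣgΣh = 27215 − 24495 = 2720
nΣg² − (Σg)² = 48035 − 45369 = 2666; nΣh² − (Σh)² = 17025 − 13225 = 3800
r = 2720 / √(2666 × 3800) = 2720 / 3182.8918 ≈ 0.855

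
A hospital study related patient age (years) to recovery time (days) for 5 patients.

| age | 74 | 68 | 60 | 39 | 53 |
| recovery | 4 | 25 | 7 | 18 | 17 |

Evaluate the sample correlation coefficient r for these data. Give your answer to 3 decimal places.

n = 5, Σx = 294, Σy = 71, Σx² = 18030, Σy² = 1303, Σxy = 4019
nΣxy − ΣxΣy = 20095 − 20874 = -779
nΣx² − (Σx)² = 90150 − 86436 = 3714; nΣy² − (Σy)² = 6515 − 5041 = 1474
r = -779 / √(3714 × 1474) = -779 / 2339.7513 ≈ -0.333

-0.333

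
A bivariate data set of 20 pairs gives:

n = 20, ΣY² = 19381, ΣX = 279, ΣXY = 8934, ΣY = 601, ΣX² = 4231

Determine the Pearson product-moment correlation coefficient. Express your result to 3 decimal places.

0.822

r = (nΣXY − ΣXΣY) / √[(nΣX² − (ΣX)²)(nΣY² − (ΣY)²)]
Numerator: 20×8934 − 279×601 = 11001
Denominator: √[(84620 − 77841)(387620 − 361201)] = √[6779 × 26419] = 13382.6156
r = 11001 / 13382.6156 ≈ 0.822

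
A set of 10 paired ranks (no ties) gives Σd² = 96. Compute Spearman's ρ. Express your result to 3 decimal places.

0.418

ρ = 1 − 6Σd² / [n(n²−1)] = 1 − 6×96 / (10×99)
  = 1 − 576/990 = 1 − 0.5818 ≈ 0.418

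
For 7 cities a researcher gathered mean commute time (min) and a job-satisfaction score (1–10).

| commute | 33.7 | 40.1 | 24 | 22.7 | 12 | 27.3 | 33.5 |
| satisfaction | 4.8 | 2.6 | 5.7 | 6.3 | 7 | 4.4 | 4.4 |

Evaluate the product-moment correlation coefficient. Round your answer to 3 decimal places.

n = 7, Σx = 193.3, Σy = 35.2, Σx² = 5846.53, Σy² = 189.7, Σxy = 897.35
nΣxy − ΣxΣy = 6281.45 − 6804.16 = -522.71
nΣx² − (Σx)² = 40925.71 − 37364.89 = 3560.82; nΣy² − (Σy)² = 1327.9 − 1239.04 = 88.86
r = -522.71 / √(3560.82 × 88.86) = -522.71 / 562.5073 ≈ -0.929

-0.929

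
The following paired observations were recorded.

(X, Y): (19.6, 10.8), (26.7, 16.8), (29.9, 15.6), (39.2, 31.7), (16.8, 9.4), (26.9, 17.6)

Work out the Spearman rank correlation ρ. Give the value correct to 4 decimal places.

Rank X: 2, 3, 5, 6, 1, 4
Rank Y: 2, 4, 3, 6, 1, 5
d = rank(X) − rank(Y): 0, -1, 2, 0, 0, -1; Σd² = 6
ρ = 1 − 6Σd² / [n(n²−1)] = 1 − 6×6 / (6×35) = 1 − 36/210 ≈ 0.8286

0.8286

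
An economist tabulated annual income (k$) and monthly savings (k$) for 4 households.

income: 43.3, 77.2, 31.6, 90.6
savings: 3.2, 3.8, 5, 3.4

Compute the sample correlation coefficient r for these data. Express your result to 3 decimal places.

n = 4, Σx = 242.7, Σy = 15.4, Σx² = 17041.65, Σy² = 61.24, Σxy = 897.96
nΣxy − ΣxΣy = 3591.84 − 3737.58 = -145.74
nΣx² − (Σx)² = 68166.6 − 58903.29 = 9263.31; nΣy² − (Σy)² = 244.96 − 237.16 = 7.8
r = -145.74 / √(9263.31 × 7.8) = -145.74 / 268.8007 ≈ -0.542

-0.542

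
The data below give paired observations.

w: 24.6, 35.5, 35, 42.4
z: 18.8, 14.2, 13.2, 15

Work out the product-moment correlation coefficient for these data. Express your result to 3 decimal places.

-0.727

n = 4, Σw = 137.5, Σz = 61.2, Σw² = 4888.17, Σz² = 954.32, Σwz = 2064.58
nΣwz − ΣwΣz = 8258.32 − 8415 = -156.68
nΣw² − (Σw)² = 19552.68 − 18906.25 = 646.43; nΣz² − (Σz)² = 3817.28 − 3745.44 = 71.84
r = -156.68 / √(646.43 × 71.84) = -156.68 / 215.4983 ≈ -0.727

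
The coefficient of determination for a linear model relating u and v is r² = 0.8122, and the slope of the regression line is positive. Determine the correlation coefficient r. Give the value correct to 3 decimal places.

0.901

|r| = √0.8122 = 0.901
The association is positive, so r = 0.901.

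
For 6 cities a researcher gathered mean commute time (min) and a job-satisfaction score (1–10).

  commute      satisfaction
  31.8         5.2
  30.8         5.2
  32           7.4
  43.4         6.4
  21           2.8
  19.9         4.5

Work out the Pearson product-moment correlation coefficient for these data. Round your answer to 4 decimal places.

n = 6, Σx = 178.9, Σy = 31.5, Σx² = 5704.45, Σy² = 177.89, Σxy = 988.43
nΣxy − ΣxΣy = 5930.58 − 5635.35 = 295.23
nΣx² − (Σx)² = 34226.7 − 32005.21 = 2221.49; nΣy² − (Σy)² = 1067.34 − 992.25 = 75.09
r = 295.23 / √(2221.49 × 75.09) = 295.23 / 408.4259 ≈ 0.7228

0.7228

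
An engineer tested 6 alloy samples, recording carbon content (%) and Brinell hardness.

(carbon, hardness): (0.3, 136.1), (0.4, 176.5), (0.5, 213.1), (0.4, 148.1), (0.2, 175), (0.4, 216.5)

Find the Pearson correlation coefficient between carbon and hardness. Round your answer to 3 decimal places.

0.485

n = 6, Σx = 2.2, Σy = 1065.3, Σx² = 0.86, Σy² = 194517.93, Σxy = 398.82
nΣxy − ΣxΣy = 2392.92 − 2343.66 = 49.26
nΣx² − (Σx)² = 5.16 − 4.84 = 0.32; nΣy² − (Σy)² = 1167107.58 − 1134864.09 = 32243.49
r = 49.26 / √(0.32 × 32243.49) = 49.26 / 101.5771 ≈ 0.485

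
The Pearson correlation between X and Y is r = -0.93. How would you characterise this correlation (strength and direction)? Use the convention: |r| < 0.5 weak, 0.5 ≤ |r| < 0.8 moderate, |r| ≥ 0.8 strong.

r = -0.93 < 0 so the relationship is negative.
|r| = 0.93, which falls in the strong range.

strong negative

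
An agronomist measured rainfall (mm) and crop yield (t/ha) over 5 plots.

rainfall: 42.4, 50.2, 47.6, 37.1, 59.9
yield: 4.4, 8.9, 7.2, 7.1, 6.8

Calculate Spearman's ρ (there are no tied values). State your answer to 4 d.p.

0.2000

Rank rainfall: 2, 4, 3, 1, 5
Rank yield: 1, 5, 4, 3, 2
d = rank(rainfall) − rank(yield): 1, -1, -1, -2, 3; Σd² = 16
ρ = 1 − 6Σd² / [n(n²−1)] = 1 − 6×16 / (5×24) = 1 − 96/120 ≈ 0.2000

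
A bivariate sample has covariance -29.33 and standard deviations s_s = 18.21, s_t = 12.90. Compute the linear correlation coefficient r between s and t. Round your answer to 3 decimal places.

r = Cov(s,t) / (s_s · s_t) = -29.33 / (18.21 × 12.90)
  = -29.33 / 234.9090 ≈ -0.125

-0.125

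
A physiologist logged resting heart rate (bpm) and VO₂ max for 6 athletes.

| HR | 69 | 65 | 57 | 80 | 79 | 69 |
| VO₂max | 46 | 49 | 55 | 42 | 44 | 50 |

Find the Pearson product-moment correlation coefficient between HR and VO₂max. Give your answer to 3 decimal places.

-0.948

n = 6, Σx = 419, Σy = 286, Σx² = 29637, Σy² = 13742, Σxy = 19780
nΣxy − ΣxΣy = 118680 − 119834 = -1154
nΣx² − (Σx)² = 177822 − 175561 = 2261; nΣy² − (Σy)² = 82452 − 81796 = 656
r = -1154 / √(2261 × 656) = -1154 / 1217.8736 ≈ -0.948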